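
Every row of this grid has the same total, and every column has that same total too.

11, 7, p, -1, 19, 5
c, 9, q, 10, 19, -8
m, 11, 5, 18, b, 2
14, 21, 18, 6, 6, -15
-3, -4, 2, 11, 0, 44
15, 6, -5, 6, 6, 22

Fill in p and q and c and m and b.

p = 9, q = 21, c = -1, m = 14, b = 0

Rows 4 and 5 both sum to 50, so that's the common total.
The known cells in column 5 total 50, leaving 50 − 50 = 0 for the blank.
The known cells in row 3 total 36, leaving 50 − 36 = 14 for the blank.
The known cells in row 1 total 41, leaving 50 − 41 = 9 for the blank.
The known cells in column 3 total 29, leaving 50 − 29 = 21 for the blank.
The known cells in row 2 total 51, leaving 50 − 51 = -1 for the blank.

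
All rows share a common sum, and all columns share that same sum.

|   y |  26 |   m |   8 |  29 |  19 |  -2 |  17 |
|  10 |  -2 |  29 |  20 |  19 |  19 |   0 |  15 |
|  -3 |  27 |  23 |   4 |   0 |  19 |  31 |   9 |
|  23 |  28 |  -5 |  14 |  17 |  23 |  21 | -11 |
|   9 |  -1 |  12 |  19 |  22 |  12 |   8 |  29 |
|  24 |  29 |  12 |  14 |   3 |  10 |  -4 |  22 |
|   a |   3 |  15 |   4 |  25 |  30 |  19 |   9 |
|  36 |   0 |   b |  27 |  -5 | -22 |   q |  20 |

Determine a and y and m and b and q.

Rows 2 and 3 both sum to 110, so that's the common total.
Column 7: -2 + 0 + 31 + 21 + 8 − 4 + 19 = 73, so its missing entry is 110 − 73 = 37.
Row 8: 36 + 0 + 27 − 5 − 22 + 37 + 20 = 93, so its missing entry is 110 − 93 = 17.
Column 3: 29 + 23 − 5 + 12 + 12 + 15 + 17 = 103, so its missing entry is 110 − 103 = 7.
Row 1: 26 + 7 + 8 + 29 + 19 − 2 + 17 = 104, so its missing entry is 110 − 104 = 6.
Row 7: 3 + 15 + 4 + 25 + 30 + 19 + 9 = 105, so its missing entry is 110 − 105 = 5.

a = 5, y = 6, m = 7, b = 17, q = 37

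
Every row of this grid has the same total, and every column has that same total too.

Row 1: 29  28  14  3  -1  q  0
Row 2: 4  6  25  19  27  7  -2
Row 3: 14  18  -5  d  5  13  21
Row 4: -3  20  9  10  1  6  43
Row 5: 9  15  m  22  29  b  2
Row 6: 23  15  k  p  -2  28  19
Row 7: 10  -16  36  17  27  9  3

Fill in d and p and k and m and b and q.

d = 20, p = -5, k = 8, m = -1, b = 10, q = 13

Rows 2 and 4 both sum to 86, so that's the common total.
Row 3 has 14 + 18 − 5 + 5 + 13 + 21 = 66; the blank must be 86 − 66 = 20.
Row 1 has 29 + 28 + 14 + 3 − 1 + 0 = 73; the blank must be 86 − 73 = 13.
Column 6 has 13 + 7 + 13 + 6 + 28 + 9 = 76; the blank must be 86 − 76 = 10.
Row 5 has 9 + 15 + 22 + 29 + 10 + 2 = 87; the blank must be 86 − 87 = -1.
Column 4 has 3 + 19 + 20 + 10 + 22 + 17 = 91; the blank must be 86 − 91 = -5.
Row 6 has 23 + 15 − 5 − 2 + 28 + 19 = 78; the blank must be 86 − 78 = 8.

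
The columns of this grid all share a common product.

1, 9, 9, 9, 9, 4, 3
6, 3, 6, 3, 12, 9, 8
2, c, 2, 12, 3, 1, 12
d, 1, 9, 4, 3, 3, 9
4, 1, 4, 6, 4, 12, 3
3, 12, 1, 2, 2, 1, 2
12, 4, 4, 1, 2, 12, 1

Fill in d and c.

d = 9, c = 12

Columns 4 and 7 each multiply to 15552, so every column has product 15552.
Column 1: 1×6×2×4×3×12 = 1728, so the missing entry is 15552 ÷ 1728 = 9.
Column 2: 9×3×1×1×12×4 = 1296, so the missing entry is 15552 ÷ 1296 = 12.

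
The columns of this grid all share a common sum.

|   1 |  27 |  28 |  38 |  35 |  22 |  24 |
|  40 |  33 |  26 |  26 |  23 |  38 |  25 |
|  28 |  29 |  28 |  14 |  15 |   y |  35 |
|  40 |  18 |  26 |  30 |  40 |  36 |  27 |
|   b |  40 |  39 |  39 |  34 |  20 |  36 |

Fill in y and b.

y = 31, b = 38

Column 2 sums to 147 and so does column 5; that's the common total.
In column 6 the known cells total 116, leaving 147 − 116 = 31.
In column 1 the known cells total 109, leaving 147 − 109 = 38.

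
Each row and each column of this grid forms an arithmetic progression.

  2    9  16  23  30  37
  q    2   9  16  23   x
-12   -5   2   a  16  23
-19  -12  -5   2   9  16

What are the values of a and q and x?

a = 9, q = -5, x = 30

Along each row the entries change by 7 per step; down each column they change by -7.
Row 3: from -12 at column 1, stepping by 7 to column 4 gives 9.
Row 2: from 2 at column 2, stepping by 7 to column 1 gives -5.
Row 2: from 2 at column 2, stepping by 7 to column 6 gives 30.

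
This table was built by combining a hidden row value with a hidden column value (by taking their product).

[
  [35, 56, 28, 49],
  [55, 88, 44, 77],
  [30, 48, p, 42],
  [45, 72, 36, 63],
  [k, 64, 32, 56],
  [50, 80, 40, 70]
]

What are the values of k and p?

Each row is a constant multiple of every other row — this is a multiplication table with the headers hidden.
Row 5 is 64/56 = 8/7 times row 1, so its entry in column 1 is 35 × 8/7 = 40.
Row 3 is 48/56 = 6/7 times row 1, so its entry in column 3 is 28 × 6/7 = 24.

k = 40, p = 24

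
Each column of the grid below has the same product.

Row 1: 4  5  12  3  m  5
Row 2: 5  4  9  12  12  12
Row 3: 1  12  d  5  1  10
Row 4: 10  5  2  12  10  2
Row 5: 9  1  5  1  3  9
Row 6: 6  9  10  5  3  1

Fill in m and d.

m = 10, d = 1

Columns 4 and 6 each multiply to 10800, so every column has product 10800.
Column 5: 12×1×10×3×3 = 1080, so the missing entry is 10800 ÷ 1080 = 10.
Column 3: 12×9×2×5×10 = 10800, so the missing entry is 10800 ÷ 10800 = 1.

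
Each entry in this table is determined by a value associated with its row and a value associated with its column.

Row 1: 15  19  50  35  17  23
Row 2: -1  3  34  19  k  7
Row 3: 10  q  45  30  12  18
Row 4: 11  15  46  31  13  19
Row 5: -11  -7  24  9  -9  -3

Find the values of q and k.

q = 14, k = 1

The difference between any two rows is the same in every column — this is an addition table with the headers hidden.
Row 3 minus row 1 is 45 − 50 = -5, so its entry in column 2 is 19 + (-5) = 14.
Row 2 minus row 1 is 34 − 50 = -16, so its entry in column 5 is 17 + (-16) = 1.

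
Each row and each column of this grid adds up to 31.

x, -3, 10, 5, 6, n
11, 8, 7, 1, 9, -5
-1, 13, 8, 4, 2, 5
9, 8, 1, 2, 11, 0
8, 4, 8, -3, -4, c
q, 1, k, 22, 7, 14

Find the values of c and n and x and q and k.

c = 18, n = -1, x = 14, q = -10, k = -3

Row 5: 8 + 4 + 8 − 3 − 4 = 13, so its missing entry is 31 − 13 = 18.
Column 6: -5 + 5 + 0 + 18 + 14 = 32, so its missing entry is 31 − 32 = -1.
Row 1: -3 + 10 + 5 + 6 − 1 = 17, so its missing entry is 31 − 17 = 14.
Column 1: 14 + 11 − 1 + 9 + 8 = 41, so its missing entry is 31 − 41 = -10.
Row 6: -10 + 1 + 22 + 7 + 14 = 34, so its missing entry is 31 − 34 = -3.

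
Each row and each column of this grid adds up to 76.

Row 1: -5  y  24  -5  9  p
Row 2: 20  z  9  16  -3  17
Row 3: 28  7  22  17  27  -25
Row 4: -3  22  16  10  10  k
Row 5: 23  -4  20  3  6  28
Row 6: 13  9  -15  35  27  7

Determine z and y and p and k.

z = 17, y = 25, p = 28, k = 21

The known cells in row 2 total 59, leaving 76 − 59 = 17 for the blank.
The known cells in column 2 total 51, leaving 76 − 51 = 25 for the blank.
The known cells in row 4 total 55, leaving 76 − 55 = 21 for the blank.
The known cells in row 1 total 48, leaving 76 − 48 = 28 for the blank.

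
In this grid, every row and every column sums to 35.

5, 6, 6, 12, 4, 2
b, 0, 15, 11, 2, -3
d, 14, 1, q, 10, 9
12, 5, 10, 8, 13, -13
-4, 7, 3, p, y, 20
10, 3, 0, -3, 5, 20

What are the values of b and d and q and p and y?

Column 5 has 4 + 2 + 10 + 13 + 5 = 34; the blank must be 35 − 34 = 1.
Row 5 has -4 + 7 + 3 + 1 + 20 = 27; the blank must be 35 − 27 = 8.
Column 4 has 12 + 11 + 8 + 8 − 3 = 36; the blank must be 35 − 36 = -1.
Row 3 has 14 + 1 − 1 + 10 + 9 = 33; the blank must be 35 − 33 = 2.
Row 2 has 0 + 15 + 11 + 2 − 3 = 25; the blank must be 35 − 25 = 10.

b = 10, d = 2, q = -1, p = 8, y = 1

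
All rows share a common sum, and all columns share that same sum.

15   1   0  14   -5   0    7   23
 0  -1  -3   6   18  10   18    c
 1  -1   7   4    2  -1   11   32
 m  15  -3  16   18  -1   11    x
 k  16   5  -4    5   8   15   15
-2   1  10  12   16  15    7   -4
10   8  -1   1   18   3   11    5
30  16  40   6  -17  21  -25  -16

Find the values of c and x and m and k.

c = 7, x = -7, m = 6, k = -5

Rows 1 and 3 both sum to 55, so that's the common total.
The known cells in row 2 total 48, leaving 55 − 48 = 7 for the blank.
The known cells in column 8 total 62, leaving 55 − 62 = -7 for the blank.
The known cells in row 5 total 60, leaving 55 − 60 = -5 for the blank.
The known cells in row 4 total 49, leaving 55 − 49 = 6 for the blank.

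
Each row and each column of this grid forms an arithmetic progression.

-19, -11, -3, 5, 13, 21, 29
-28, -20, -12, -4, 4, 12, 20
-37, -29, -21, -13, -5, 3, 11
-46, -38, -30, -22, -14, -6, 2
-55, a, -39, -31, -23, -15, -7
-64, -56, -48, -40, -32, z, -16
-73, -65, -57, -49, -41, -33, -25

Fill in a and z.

a = -47, z = -24

Along each row the entries change by 8 per step; down each column they change by -9.
Row 5: from -55 at column 1, stepping by 8 to column 2 gives -47.
Row 6: from -64 at column 1, stepping by 8 to column 6 gives -24.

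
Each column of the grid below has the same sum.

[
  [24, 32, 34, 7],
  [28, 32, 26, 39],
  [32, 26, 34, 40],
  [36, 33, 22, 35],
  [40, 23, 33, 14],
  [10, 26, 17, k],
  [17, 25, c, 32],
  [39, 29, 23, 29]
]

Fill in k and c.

k = 30, c = 37

Columns 1 and 2 both add up to 226, so every column sums to 226.
Column 4: 7 + 39 + 40 + 35 + 14 + 32 + 29 = 196, so the missing entry is 226 − 196 = 30.
Column 3: 34 + 26 + 34 + 22 + 33 + 17 + 23 = 189, so the missing entry is 226 − 189 = 37.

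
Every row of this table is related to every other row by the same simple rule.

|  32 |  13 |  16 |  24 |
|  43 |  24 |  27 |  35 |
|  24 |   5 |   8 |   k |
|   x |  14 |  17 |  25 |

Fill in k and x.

k = 16, x = 33

The difference between any two rows is the same in every column — this is an addition table with the headers hidden.
Row 3 minus row 1 is 8 − 16 = -8, so its entry in column 4 is 24 + (-8) = 16.
Row 4 minus row 1 is 17 − 16 = 1, so its entry in column 1 is 32 + 1 = 33.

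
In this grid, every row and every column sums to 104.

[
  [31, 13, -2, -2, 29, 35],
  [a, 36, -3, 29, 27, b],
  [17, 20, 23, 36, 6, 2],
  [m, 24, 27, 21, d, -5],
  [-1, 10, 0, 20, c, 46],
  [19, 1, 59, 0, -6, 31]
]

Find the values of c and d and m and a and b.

The known cells in row 5 total 75, leaving 104 − 75 = 29 for the blank.
The known cells in column 5 total 85, leaving 104 − 85 = 19 for the blank.
The known cells in column 6 total 109, leaving 104 − 109 = -5 for the blank.
The known cells in row 4 total 86, leaving 104 − 86 = 18 for the blank.
The known cells in row 2 total 84, leaving 104 − 84 = 20 for the blank.

c = 29, d = 19, m = 18, a = 20, b = -5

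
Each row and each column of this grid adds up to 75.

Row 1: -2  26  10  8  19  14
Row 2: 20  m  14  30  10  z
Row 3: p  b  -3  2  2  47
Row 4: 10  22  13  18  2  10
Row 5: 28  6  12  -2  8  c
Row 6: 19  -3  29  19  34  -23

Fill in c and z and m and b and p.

Column 1 has -2 + 20 + 10 + 28 + 19 = 75; the blank must be 75 − 75 = 0.
Row 3 has 0 − 3 + 2 + 2 + 47 = 48; the blank must be 75 − 48 = 27.
Column 2 has 26 + 27 + 22 + 6 − 3 = 78; the blank must be 75 − 78 = -3.
Row 2 has 20 − 3 + 14 + 30 + 10 = 71; the blank must be 75 − 71 = 4.
Row 5 has 28 + 6 + 12 − 2 + 8 = 52; the blank must be 75 − 52 = 23.

c = 23, z = 4, m = -3, b = 27, p = 0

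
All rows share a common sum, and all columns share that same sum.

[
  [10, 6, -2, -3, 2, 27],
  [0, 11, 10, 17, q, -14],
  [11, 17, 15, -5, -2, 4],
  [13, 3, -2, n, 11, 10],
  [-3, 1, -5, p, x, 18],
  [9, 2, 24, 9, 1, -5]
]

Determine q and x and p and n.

Rows 1 and 3 both sum to 40, so that's the common total.
Row 4 has 13 + 3 − 2 + 11 + 10 = 35; the blank must be 40 − 35 = 5.
Row 2 has 0 + 11 + 10 + 17 − 14 = 24; the blank must be 40 − 24 = 16.
Column 5 has 2 + 16 − 2 + 11 + 1 = 28; the blank must be 40 − 28 = 12.
Row 5 has -3 + 1 − 5 + 12 + 18 = 23; the blank must be 40 − 23 = 17.

q = 16, x = 12, p = 17, n = 5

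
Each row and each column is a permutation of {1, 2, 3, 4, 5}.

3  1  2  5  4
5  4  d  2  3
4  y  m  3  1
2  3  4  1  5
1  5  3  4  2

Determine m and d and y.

m = 5, d = 1, y = 2

At (row 2, col 3): row 2 already has {2, 3, 4, 5}, so the value is 1.
Cell (3,2): column 2 already has {1, 3, 4, 5} → 2.
Cell (3,3): row 3 already has {1, 2, 3, 4} → 5.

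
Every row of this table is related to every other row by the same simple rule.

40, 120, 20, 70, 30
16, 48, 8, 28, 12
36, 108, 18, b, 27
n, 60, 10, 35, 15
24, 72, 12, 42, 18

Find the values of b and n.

b = 63, n = 20

Each row is a constant multiple of every other row — this is a multiplication table with the headers hidden.
Row 3 is 27/30 = 9/10 times row 1, so its entry in column 4 is 70 × 9/10 = 63.
Row 4 is 15/30 = 1/2 times row 1, so its entry in column 1 is 40 × 1/2 = 20.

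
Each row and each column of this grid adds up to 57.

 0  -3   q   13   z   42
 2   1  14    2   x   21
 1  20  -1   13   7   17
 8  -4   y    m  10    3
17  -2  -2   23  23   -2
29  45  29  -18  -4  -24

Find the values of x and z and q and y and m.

x = 17, z = 4, q = 1, y = 16, m = 24

Row 2 has 2 + 1 + 14 + 2 + 21 = 40; the blank must be 57 − 40 = 17.
Column 5 has 17 + 7 + 10 + 23 − 4 = 53; the blank must be 57 − 53 = 4.
Row 1 has 0 − 3 + 13 + 4 + 42 = 56; the blank must be 57 − 56 = 1.
Column 4 has 13 + 2 + 13 + 23 − 18 = 33; the blank must be 57 − 33 = 24.
Row 4 has 8 − 4 + 24 + 10 + 3 = 41; the blank must be 57 − 41 = 16.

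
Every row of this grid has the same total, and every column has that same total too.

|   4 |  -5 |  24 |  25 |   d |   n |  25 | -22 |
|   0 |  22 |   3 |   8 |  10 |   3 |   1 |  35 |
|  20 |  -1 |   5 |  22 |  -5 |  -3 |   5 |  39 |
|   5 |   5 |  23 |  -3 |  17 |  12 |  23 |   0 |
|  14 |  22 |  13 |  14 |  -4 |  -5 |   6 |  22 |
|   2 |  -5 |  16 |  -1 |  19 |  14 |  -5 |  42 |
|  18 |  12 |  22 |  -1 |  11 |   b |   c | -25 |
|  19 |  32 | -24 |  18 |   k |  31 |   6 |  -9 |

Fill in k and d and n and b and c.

Rows 2 and 3 both sum to 82, so that's the common total.
The known cells in row 8 total 73, leaving 82 − 73 = 9 for the blank.
The known cells in column 5 total 57, leaving 82 − 57 = 25 for the blank.
The known cells in row 1 total 76, leaving 82 − 76 = 6 for the blank.
The known cells in column 6 total 58, leaving 82 − 58 = 24 for the blank.
The known cells in row 7 total 61, leaving 82 − 61 = 21 for the blank.

k = 9, d = 25, n = 6, b = 24, c = 21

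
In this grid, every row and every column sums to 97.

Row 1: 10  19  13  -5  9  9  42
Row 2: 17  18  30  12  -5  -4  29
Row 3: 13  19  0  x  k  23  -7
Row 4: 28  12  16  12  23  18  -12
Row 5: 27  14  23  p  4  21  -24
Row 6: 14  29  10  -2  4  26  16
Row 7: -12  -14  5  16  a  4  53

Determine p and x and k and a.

Row 7 has -12 − 14 + 5 + 16 + 4 + 53 = 52; the blank must be 97 − 52 = 45.
Column 5 has 9 − 5 + 23 + 4 + 4 + 45 = 80; the blank must be 97 − 80 = 17.
Row 3 has 13 + 19 + 0 + 17 + 23 − 7 = 65; the blank must be 97 − 65 = 32.
Row 5 has 27 + 14 + 23 + 4 + 21 − 24 = 65; the blank must be 97 − 65 = 32.

p = 32, x = 32, k = 17, a = 45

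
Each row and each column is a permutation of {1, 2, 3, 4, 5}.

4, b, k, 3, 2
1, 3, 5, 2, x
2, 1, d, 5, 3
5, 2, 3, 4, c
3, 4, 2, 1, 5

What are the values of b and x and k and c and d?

b = 5, x = 4, k = 1, c = 1, d = 4

Cell (1,2): column 2 already has {1, 2, 3, 4} → 5.
Cell (4,5): row 4 already has {2, 3, 4, 5} → 1.
Cell (2,5): row 2 already has {1, 2, 3, 5} → 4.
For row 1, column 3: row 1 already has {2, 3, 4, 5}; that leaves 1.
For row 3, column 3: row 3 already has {1, 2, 3, 5}; that leaves 4.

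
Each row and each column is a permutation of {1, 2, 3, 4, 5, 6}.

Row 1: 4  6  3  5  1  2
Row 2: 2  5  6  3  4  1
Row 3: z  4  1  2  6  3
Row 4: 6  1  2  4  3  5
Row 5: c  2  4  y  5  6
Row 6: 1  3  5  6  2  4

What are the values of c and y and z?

c = 3, y = 1, z = 5

For row 3, column 1: row 3 already has {1, 2, 3, 4, 6}; that leaves 5.
At (row 5, col 1): column 1 already has {1, 2, 4, 5, 6}, so the value is 3.
Cell (5,4): row 5 already has {2, 3, 4, 5, 6} → 1.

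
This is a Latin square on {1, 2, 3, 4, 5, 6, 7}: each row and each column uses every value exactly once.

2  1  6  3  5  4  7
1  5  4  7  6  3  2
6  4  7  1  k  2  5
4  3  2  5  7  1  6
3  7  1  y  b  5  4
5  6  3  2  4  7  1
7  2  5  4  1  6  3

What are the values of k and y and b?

For row 3, column 5: row 3 already has {1, 2, 4, 5, 6, 7}; that leaves 3.
For row 5, column 5: column 5 already has {1, 3, 4, 5, 6, 7}; that leaves 2.
Cell (5,4): row 5 already has {1, 2, 3, 4, 5, 7} → 6.

k = 3, y = 6, b = 2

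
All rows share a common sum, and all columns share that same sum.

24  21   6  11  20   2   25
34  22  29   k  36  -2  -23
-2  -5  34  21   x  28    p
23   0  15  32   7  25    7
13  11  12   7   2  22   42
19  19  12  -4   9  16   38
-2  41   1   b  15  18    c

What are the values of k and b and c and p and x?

Rows 1 and 4 both sum to 109, so that's the common total.
Column 5 has 20 + 36 + 7 + 2 + 9 + 15 = 89; the blank must be 109 − 89 = 20.
Row 3 has -2 − 5 + 34 + 21 + 20 + 28 = 96; the blank must be 109 − 96 = 13.
Column 7 has 25 − 23 + 13 + 7 + 42 + 38 = 102; the blank must be 109 − 102 = 7.
Row 7 has -2 + 41 + 1 + 15 + 18 + 7 = 80; the blank must be 109 − 80 = 29.
Row 2 has 34 + 22 + 29 + 36 − 2 − 23 = 96; the blank must be 109 − 96 = 13.

k = 13, b = 29, c = 7, p = 13, x = 20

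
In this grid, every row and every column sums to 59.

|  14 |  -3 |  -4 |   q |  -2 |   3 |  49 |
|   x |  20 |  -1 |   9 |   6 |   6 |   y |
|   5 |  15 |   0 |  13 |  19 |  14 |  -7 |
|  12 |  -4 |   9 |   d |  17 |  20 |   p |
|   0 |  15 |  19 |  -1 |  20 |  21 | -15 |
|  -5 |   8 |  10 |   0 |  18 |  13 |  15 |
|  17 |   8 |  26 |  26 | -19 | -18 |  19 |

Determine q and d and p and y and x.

The known cells in row 1 total 57, leaving 59 − 57 = 2 for the blank.
The known cells in column 4 total 49, leaving 59 − 49 = 10 for the blank.
The known cells in row 4 total 64, leaving 59 − 64 = -5 for the blank.
The known cells in column 1 total 43, leaving 59 − 43 = 16 for the blank.
The known cells in row 2 total 56, leaving 59 − 56 = 3 for the blank.

q = 2, d = 10, p = -5, y = 3, x = 16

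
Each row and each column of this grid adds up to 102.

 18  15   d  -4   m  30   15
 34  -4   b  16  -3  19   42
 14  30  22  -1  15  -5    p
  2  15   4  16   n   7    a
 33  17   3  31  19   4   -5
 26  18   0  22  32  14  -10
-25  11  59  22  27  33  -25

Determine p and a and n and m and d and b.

p = 27, a = 58, n = 0, m = 12, d = 16, b = -2

Row 2 has 34 − 4 + 16 − 3 + 19 + 42 = 104; the blank must be 102 − 104 = -2.
Column 3 has -2 + 22 + 4 + 3 + 0 + 59 = 86; the blank must be 102 − 86 = 16.
Row 1 has 18 + 15 + 16 − 4 + 30 + 15 = 90; the blank must be 102 − 90 = 12.
Column 5 has 12 − 3 + 15 + 19 + 32 + 27 = 102; the blank must be 102 − 102 = 0.
Row 3 has 14 + 30 + 22 − 1 + 15 − 5 = 75; the blank must be 102 − 75 = 27.
Row 4 has 2 + 15 + 4 + 16 + 0 + 7 = 44; the blank must be 102 − 44 = 58.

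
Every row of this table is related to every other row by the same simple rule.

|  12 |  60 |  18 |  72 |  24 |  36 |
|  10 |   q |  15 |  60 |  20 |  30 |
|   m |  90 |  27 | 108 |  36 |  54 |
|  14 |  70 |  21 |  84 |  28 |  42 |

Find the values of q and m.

q = 50, m = 18

Each row is a constant multiple of every other row — this is a multiplication table with the headers hidden.
Row 2 is 30/36 = 5/6 times row 1, so its entry in column 2 is 60 × 5/6 = 50.
Row 3 is 54/36 = 3/2 times row 1, so its entry in column 1 is 12 × 3/2 = 18.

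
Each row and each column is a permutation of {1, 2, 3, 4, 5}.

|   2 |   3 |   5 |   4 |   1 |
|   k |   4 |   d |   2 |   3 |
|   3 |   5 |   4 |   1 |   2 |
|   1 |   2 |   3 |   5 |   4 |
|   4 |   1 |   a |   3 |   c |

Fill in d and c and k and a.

For row 2, column 1: column 1 already has {1, 2, 3, 4}; that leaves 5.
Cell (2,3): row 2 already has {2, 3, 4, 5} → 1.
For row 5, column 5: column 5 already has {1, 2, 3, 4}; that leaves 5.
At (row 5, col 3): row 5 already has {1, 3, 4, 5}, so the value is 2.

d = 1, c = 5, k = 5, a = 2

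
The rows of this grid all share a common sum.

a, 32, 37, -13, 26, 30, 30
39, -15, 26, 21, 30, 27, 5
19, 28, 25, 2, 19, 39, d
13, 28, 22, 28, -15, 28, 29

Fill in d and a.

Row 2 sums to 133 and so does row 4; that's the common total.
In row 3 the known cells total 132, leaving 133 − 132 = 1.
In row 1 the known cells total 142, leaving 133 − 142 = -9.

d = 1, a = -9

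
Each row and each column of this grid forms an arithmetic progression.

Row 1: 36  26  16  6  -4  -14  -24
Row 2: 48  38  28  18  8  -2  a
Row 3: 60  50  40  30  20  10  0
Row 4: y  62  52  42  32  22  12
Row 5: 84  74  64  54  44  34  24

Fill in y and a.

Along each row the entries change by -10 per step; down each column they change by 12.
Row 4: from 62 at column 2, stepping by -10 to column 1 gives 72.
Row 2: from 48 at column 1, stepping by -10 to column 7 gives -12.

y = 72, a = -12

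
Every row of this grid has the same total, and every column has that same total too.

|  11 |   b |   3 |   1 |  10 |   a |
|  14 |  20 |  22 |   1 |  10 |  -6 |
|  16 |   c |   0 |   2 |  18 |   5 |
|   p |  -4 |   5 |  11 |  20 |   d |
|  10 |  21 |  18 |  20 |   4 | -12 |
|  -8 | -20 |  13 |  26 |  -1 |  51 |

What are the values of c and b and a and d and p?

c = 20, b = 24, a = 12, d = 11, p = 18

Rows 2 and 5 both sum to 61, so that's the common total.
Row 3 has 16 + 0 + 2 + 18 + 5 = 41; the blank must be 61 − 41 = 20.
Column 2 has 20 + 20 − 4 + 21 − 20 = 37; the blank must be 61 − 37 = 24.
Column 1 has 11 + 14 + 16 + 10 − 8 = 43; the blank must be 61 − 43 = 18.
Row 1 has 11 + 24 + 3 + 1 + 10 = 49; the blank must be 61 − 49 = 12.
Row 4 has 18 − 4 + 5 + 11 + 20 = 50; the blank must be 61 − 50 = 11.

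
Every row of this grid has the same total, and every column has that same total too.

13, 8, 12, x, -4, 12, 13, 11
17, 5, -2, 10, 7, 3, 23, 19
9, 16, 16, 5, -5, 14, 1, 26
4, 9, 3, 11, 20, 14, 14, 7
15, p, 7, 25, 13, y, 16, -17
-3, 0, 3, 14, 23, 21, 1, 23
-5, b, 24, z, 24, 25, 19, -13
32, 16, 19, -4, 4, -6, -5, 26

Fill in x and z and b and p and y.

Rows 2 and 3 both sum to 82, so that's the common total.
Row 1: 13 + 8 + 12 − 4 + 12 + 13 + 11 = 65, so its missing entry is 82 − 65 = 17.
Column 6: 12 + 3 + 14 + 14 + 21 + 25 − 6 = 83, so its missing entry is 82 − 83 = -1.
Column 4: 17 + 10 + 5 + 11 + 25 + 14 − 4 = 78, so its missing entry is 82 − 78 = 4.
Row 7: -5 + 24 + 4 + 24 + 25 + 19 − 13 = 78, so its missing entry is 82 − 78 = 4.
Row 5: 15 + 7 + 25 + 13 − 1 + 16 − 17 = 58, so its missing entry is 82 − 58 = 24.

x = 17, z = 4, b = 4, p = 24, y = -1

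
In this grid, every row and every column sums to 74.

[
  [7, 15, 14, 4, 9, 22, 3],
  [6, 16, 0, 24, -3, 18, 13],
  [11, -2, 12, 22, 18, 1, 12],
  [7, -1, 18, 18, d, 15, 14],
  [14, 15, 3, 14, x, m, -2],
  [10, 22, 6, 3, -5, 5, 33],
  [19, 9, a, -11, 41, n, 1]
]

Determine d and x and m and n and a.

d = 3, x = 11, m = 19, n = -6, a = 21

Column 3: 14 + 0 + 12 + 18 + 3 + 6 = 53, so its missing entry is 74 − 53 = 21.
Row 4: 7 − 1 + 18 + 18 + 15 + 14 = 71, so its missing entry is 74 − 71 = 3.
Column 5: 9 − 3 + 18 + 3 − 5 + 41 = 63, so its missing entry is 74 − 63 = 11.
Row 7: 19 + 9 + 21 − 11 + 41 + 1 = 80, so its missing entry is 74 − 80 = -6.
Row 5: 14 + 15 + 3 + 14 + 11 − 2 = 55, so its missing entry is 74 − 55 = 19.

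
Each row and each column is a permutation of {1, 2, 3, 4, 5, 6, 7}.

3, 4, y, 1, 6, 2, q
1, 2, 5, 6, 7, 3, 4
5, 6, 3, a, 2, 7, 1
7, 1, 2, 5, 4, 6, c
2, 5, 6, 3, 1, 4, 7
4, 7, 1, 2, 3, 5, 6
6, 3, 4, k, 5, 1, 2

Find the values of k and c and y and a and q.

At (row 3, col 4): row 3 already has {1, 2, 3, 5, 6, 7}, so the value is 4.
At (row 1, col 3): column 3 already has {1, 2, 3, 4, 5, 6}, so the value is 7.
Cell (1,7): row 1 already has {1, 2, 3, 4, 6, 7} → 5.
For row 4, column 7: row 4 already has {1, 2, 4, 5, 6, 7}; that leaves 3.
At (row 7, col 4): row 7 already has {1, 2, 3, 4, 5, 6}, so the value is 7.

k = 7, c = 3, y = 7, a = 4, q = 5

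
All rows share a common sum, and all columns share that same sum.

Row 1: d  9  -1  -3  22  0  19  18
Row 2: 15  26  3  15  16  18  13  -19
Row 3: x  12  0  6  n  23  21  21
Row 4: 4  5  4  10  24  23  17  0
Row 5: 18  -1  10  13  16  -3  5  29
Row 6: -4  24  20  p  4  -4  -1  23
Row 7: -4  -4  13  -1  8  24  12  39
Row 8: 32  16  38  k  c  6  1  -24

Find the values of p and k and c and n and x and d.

p = 25, k = 22, c = -4, n = 1, x = 3, d = 23

Rows 2 and 4 both sum to 87, so that's the common total.
Row 1: 9 − 1 − 3 + 22 + 0 + 19 + 18 = 64, so its missing entry is 87 − 64 = 23.
Column 1: 23 + 15 + 4 + 18 − 4 − 4 + 32 = 84, so its missing entry is 87 − 84 = 3.
Row 3: 3 + 12 + 0 + 6 + 23 + 21 + 21 = 86, so its missing entry is 87 − 86 = 1.
Column 5: 22 + 16 + 1 + 24 + 16 + 4 + 8 = 91, so its missing entry is 87 − 91 = -4.
Row 8: 32 + 16 + 38 − 4 + 6 + 1 − 24 = 65, so its missing entry is 87 − 65 = 22.
Row 6: -4 + 24 + 20 + 4 − 4 − 1 + 23 = 62, so its missing entry is 87 − 62 = 25.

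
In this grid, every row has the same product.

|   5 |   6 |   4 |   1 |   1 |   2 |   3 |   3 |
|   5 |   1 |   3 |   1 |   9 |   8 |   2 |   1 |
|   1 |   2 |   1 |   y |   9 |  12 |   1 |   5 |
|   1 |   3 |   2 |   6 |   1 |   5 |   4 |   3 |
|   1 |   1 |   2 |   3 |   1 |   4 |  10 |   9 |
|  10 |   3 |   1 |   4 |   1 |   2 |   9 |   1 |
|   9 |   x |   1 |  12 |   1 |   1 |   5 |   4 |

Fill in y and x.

Rows 2 and 4 each multiply to 2160, so every row has product 2160.
Row 3: 1×2×1×9×12×1×5 = 1080, so the missing entry is 2160 ÷ 1080 = 2.
Row 7: 9×1×12×1×1×5×4 = 2160, so the missing entry is 2160 ÷ 2160 = 1.

y = 2, x = 1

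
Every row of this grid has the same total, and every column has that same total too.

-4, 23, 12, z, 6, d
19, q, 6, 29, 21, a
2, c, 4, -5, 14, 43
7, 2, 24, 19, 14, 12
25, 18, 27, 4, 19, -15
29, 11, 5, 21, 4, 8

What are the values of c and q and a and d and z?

Rows 4 and 5 both sum to 78, so that's the common total.
The known cells in row 3 total 58, leaving 78 − 58 = 20 for the blank.
The known cells in column 2 total 74, leaving 78 − 74 = 4 for the blank.
The known cells in row 2 total 79, leaving 78 − 79 = -1 for the blank.
The known cells in column 4 total 68, leaving 78 − 68 = 10 for the blank.
The known cells in row 1 total 47, leaving 78 − 47 = 31 for the blank.

c = 20, q = 4, a = -1, d = 31, z = 10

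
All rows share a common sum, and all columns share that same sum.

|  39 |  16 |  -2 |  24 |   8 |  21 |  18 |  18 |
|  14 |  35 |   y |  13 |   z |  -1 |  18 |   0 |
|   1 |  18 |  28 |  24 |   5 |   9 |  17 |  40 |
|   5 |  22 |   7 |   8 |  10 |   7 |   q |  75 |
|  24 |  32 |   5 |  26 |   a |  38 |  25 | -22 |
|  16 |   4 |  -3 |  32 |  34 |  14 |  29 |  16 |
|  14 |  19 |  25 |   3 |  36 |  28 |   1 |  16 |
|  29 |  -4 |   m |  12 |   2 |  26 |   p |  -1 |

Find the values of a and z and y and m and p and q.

a = 14, z = 33, y = 30, m = 52, p = 26, q = 8

Rows 1 and 3 both sum to 142, so that's the common total.
Row 5 has 24 + 32 + 5 + 26 + 38 + 25 − 22 = 128; the blank must be 142 − 128 = 14.
Column 5 has 8 + 5 + 10 + 14 + 34 + 36 + 2 = 109; the blank must be 142 − 109 = 33.
Row 2 has 14 + 35 + 13 + 33 − 1 + 18 + 0 = 112; the blank must be 142 − 112 = 30.
Column 3 has -2 + 30 + 28 + 7 + 5 − 3 + 25 = 90; the blank must be 142 − 90 = 52.
Row 8 has 29 − 4 + 52 + 12 + 2 + 26 − 1 = 116; the blank must be 142 − 116 = 26.
Row 4 has 5 + 22 + 7 + 8 + 10 + 7 + 75 = 134; the blank must be 142 − 134 = 8.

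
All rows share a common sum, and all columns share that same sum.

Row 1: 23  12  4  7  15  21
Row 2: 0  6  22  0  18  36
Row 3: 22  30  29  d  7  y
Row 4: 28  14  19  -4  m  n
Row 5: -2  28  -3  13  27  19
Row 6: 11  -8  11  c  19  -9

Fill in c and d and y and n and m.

Rows 1 and 2 both sum to 82, so that's the common total.
Column 5: 15 + 18 + 7 + 27 + 19 = 86, so its missing entry is 82 − 86 = -4.
Row 6: 11 − 8 + 11 + 19 − 9 = 24, so its missing entry is 82 − 24 = 58.
Column 4: 7 + 0 − 4 + 13 + 58 = 74, so its missing entry is 82 − 74 = 8.
Row 3: 22 + 30 + 29 + 8 + 7 = 96, so its missing entry is 82 − 96 = -14.
Row 4: 28 + 14 + 19 − 4 − 4 = 53, so its missing entry is 82 − 53 = 29.

c = 58, d = 8, y = -14, n = 29, m = -4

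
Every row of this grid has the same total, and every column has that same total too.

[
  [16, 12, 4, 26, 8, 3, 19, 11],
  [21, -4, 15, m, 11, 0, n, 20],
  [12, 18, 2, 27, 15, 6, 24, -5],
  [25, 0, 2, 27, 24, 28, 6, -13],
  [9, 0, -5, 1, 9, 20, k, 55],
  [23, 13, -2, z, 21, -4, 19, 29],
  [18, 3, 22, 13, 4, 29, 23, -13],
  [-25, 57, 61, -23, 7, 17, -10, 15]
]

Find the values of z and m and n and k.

z = 0, m = 28, n = 8, k = 10

Rows 1 and 3 both sum to 99, so that's the common total.
The known cells in row 6 total 99, leaving 99 − 99 = 0 for the blank.
The known cells in row 5 total 89, leaving 99 − 89 = 10 for the blank.
The known cells in column 7 total 91, leaving 99 − 91 = 8 for the blank.
The known cells in row 2 total 71, leaving 99 − 71 = 28 for the blank.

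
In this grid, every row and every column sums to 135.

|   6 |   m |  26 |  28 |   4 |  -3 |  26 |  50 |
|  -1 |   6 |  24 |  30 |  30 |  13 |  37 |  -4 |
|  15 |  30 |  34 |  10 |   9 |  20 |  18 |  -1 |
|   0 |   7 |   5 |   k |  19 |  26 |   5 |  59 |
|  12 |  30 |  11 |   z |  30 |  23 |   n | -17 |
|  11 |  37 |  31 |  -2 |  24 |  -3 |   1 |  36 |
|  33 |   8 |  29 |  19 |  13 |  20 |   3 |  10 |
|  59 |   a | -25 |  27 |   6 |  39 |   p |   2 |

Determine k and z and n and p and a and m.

k = 14, z = 9, n = 37, p = 8, a = 19, m = -2

Row 1 has 6 + 26 + 28 + 4 − 3 + 26 + 50 = 137; the blank must be 135 − 137 = -2.
Column 2 has -2 + 6 + 30 + 7 + 30 + 37 + 8 = 116; the blank must be 135 − 116 = 19.
Row 4 has 0 + 7 + 5 + 19 + 26 + 5 + 59 = 121; the blank must be 135 − 121 = 14.
Column 4 has 28 + 30 + 10 + 14 − 2 + 19 + 27 = 126; the blank must be 135 − 126 = 9.
Row 5 has 12 + 30 + 11 + 9 + 30 + 23 − 17 = 98; the blank must be 135 − 98 = 37.
Row 8 has 59 + 19 − 25 + 27 + 6 + 39 + 2 = 127; the blank must be 135 − 127 = 8.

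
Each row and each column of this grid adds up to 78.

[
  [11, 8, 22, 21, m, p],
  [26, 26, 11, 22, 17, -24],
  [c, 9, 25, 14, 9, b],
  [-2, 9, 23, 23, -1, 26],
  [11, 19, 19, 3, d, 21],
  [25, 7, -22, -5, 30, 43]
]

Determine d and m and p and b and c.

Row 5 has 11 + 19 + 19 + 3 + 21 = 73; the blank must be 78 − 73 = 5.
Column 5 has 17 + 9 − 1 + 5 + 30 = 60; the blank must be 78 − 60 = 18.
Column 1 has 11 + 26 − 2 + 11 + 25 = 71; the blank must be 78 − 71 = 7.
Row 1 has 11 + 8 + 22 + 21 + 18 = 80; the blank must be 78 − 80 = -2.
Row 3 has 7 + 9 + 25 + 14 + 9 = 64; the blank must be 78 − 64 = 14.

d = 5, m = 18, p = -2, b = 14, c = 7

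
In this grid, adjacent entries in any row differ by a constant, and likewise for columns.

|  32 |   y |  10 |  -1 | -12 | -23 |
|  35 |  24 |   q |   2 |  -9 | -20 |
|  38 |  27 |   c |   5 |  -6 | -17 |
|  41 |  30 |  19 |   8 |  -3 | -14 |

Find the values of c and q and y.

Along each row the entries change by -11 per step; down each column they change by 3.
Row 3: from 38 at column 1, stepping by -11 to column 3 gives 16.
Row 2: from 35 at column 1, stepping by -11 to column 3 gives 13.
Row 1: from 32 at column 1, stepping by -11 to column 2 gives 21.

c = 16, q = 13, y = 21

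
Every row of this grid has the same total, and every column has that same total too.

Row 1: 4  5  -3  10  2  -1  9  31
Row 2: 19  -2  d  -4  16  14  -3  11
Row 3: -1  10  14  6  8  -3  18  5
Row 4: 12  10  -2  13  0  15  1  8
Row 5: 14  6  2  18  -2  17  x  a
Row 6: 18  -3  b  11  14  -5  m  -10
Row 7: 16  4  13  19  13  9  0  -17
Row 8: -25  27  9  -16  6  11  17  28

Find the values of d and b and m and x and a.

Rows 1 and 3 both sum to 57, so that's the common total.
The known cells in row 2 total 51, leaving 57 − 51 = 6 for the blank.
The known cells in column 8 total 56, leaving 57 − 56 = 1 for the blank.
The known cells in row 5 total 56, leaving 57 − 56 = 1 for the blank.
The known cells in column 7 total 43, leaving 57 − 43 = 14 for the blank.
The known cells in row 6 total 39, leaving 57 − 39 = 18 for the blank.

d = 6, b = 18, m = 14, x = 1, a = 1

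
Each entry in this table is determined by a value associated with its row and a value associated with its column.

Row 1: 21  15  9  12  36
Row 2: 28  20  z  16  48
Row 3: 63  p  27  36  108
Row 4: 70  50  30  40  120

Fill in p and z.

Each row is a constant multiple of every other row — this is a multiplication table with the headers hidden.
Row 3 is 36/12 = 3/1 times row 1, so its entry in column 2 is 15 × 3/1 = 45.
Row 2 is 16/12 = 4/3 times row 1, so its entry in column 3 is 9 × 4/3 = 12.

p = 45, z = 12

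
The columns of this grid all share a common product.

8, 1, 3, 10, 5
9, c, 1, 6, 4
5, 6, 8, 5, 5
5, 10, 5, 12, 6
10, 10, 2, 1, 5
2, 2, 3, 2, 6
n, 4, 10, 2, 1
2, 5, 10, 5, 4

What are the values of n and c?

n = 1, c = 3

Columns 3 and 4 each multiply to 72000, so every column has product 72000.
Column 1: 8×9×5×5×10×2×2 = 72000, so the missing entry is 72000 ÷ 72000 = 1.
Column 2: 1×6×10×10×2×4×5 = 24000, so the missing entry is 72000 ÷ 24000 = 3.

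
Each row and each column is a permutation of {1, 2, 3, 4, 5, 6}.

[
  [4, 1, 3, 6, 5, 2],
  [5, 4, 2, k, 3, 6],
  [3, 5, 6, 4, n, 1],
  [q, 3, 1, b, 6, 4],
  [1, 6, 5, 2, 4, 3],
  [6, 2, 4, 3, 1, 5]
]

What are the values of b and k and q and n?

b = 5, k = 1, q = 2, n = 2

For row 3, column 5: row 3 already has {1, 3, 4, 5, 6}; that leaves 2.
For row 2, column 4: row 2 already has {2, 3, 4, 5, 6}; that leaves 1.
For row 4, column 4: column 4 already has {1, 2, 3, 4, 6}; that leaves 5.
At (row 4, col 1): row 4 already has {1, 3, 4, 5, 6}, so the value is 2.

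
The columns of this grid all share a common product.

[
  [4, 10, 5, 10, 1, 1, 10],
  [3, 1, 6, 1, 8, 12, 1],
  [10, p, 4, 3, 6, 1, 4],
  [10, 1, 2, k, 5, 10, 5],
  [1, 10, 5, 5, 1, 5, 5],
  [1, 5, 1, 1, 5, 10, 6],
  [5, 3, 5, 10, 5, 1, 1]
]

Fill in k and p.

k = 4, p = 4

Columns 1 and 7 each multiply to 6000, so every column has product 6000.
Column 4: 10×1×3×5×1×10 = 1500, so the missing entry is 6000 ÷ 1500 = 4.
Column 2: 10×1×1×10×5×3 = 1500, so the missing entry is 6000 ÷ 1500 = 4.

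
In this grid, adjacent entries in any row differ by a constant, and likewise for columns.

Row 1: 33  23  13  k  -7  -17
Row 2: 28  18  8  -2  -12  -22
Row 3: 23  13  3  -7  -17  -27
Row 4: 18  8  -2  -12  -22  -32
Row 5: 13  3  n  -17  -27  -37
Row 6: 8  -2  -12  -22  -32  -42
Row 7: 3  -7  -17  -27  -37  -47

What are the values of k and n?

k = 3, n = -7

Along each row the entries change by -10 per step; down each column they change by -5.
Row 1: from 33 at column 1, stepping by -10 to column 4 gives 3.
Row 5: from 13 at column 1, stepping by -10 to column 3 gives -7.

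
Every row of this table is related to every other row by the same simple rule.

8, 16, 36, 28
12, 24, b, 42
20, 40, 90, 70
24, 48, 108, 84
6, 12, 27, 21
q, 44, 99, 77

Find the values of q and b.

Each row is a constant multiple of every other row — this is a multiplication table with the headers hidden.
Row 6 is 44/16 = 11/4 times row 1, so its entry in column 1 is 8 × 11/4 = 22.
Row 2 is 24/16 = 3/2 times row 1, so its entry in column 3 is 36 × 3/2 = 54.

q = 22, b = 54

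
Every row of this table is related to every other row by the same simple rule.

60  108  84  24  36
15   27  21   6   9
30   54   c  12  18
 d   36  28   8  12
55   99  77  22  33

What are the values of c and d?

c = 42, d = 20

Each row is a constant multiple of every other row — this is a multiplication table with the headers hidden.
Row 3 is 12/24 = 1/2 times row 1, so its entry in column 3 is 84 × 1/2 = 42.
Row 4 is 8/24 = 1/3 times row 1, so its entry in column 1 is 60 × 1/3 = 20.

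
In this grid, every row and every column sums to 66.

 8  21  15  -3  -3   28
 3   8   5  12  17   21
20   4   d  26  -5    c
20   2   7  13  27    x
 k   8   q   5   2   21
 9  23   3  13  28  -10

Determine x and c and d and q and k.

x = -3, c = 9, d = 12, q = 24, k = 6

Column 1 has 8 + 3 + 20 + 20 + 9 = 60; the blank must be 66 − 60 = 6.
Row 5 has 6 + 8 + 5 + 2 + 21 = 42; the blank must be 66 − 42 = 24.
Column 3 has 15 + 5 + 7 + 24 + 3 = 54; the blank must be 66 − 54 = 12.
Row 3 has 20 + 4 + 12 + 26 − 5 = 57; the blank must be 66 − 57 = 9.
Row 4 has 20 + 2 + 7 + 13 + 27 = 69; the blank must be 66 − 69 = -3.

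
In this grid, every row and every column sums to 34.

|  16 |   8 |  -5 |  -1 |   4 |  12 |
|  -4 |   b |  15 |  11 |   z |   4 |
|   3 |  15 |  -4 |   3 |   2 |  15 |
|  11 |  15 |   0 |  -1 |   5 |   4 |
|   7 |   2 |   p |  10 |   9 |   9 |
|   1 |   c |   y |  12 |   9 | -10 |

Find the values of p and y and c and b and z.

p = -3, y = 31, c = -9, b = 3, z = 5

The known cells in column 5 total 29, leaving 34 − 29 = 5 for the blank.
The known cells in row 2 total 31, leaving 34 − 31 = 3 for the blank.
The known cells in column 2 total 43, leaving 34 − 43 = -9 for the blank.
The known cells in row 5 total 37, leaving 34 − 37 = -3 for the blank.
The known cells in row 6 total 3, leaving 34 − 3 = 31 for the blank.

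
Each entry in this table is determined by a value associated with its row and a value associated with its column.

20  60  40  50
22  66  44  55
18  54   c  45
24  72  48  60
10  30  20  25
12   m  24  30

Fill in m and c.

m = 36, c = 36

Each row is a constant multiple of every other row — this is a multiplication table with the headers hidden.
Row 6 is 12/20 = 3/5 times row 1, so its entry in column 2 is 60 × 3/5 = 36.
Row 3 is 18/20 = 9/10 times row 1, so its entry in column 3 is 40 × 9/10 = 36.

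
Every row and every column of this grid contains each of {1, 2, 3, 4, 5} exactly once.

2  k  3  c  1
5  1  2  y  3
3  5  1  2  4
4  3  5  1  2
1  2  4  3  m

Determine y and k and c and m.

y = 4, k = 4, c = 5, m = 5

Cell (5,5): row 5 already has {1, 2, 3, 4} → 5.
At (row 2, col 4): row 2 already has {1, 2, 3, 5}, so the value is 4.
At (row 1, col 4): column 4 already has {1, 2, 3, 4}, so the value is 5.
For row 1, column 2: row 1 already has {1, 2, 3, 5}; that leaves 4.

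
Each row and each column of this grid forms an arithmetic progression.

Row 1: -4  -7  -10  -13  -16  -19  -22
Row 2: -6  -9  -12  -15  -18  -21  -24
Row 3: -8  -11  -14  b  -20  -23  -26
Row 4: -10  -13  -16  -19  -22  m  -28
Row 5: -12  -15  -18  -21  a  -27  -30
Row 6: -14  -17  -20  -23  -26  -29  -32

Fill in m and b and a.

m = -25, b = -17, a = -24

Along each row the entries change by -3 per step; down each column they change by -2.
Row 4: from -10 at column 1, stepping by -3 to column 6 gives -25.
Row 3: from -8 at column 1, stepping by -3 to column 4 gives -17.
Row 5: from -12 at column 1, stepping by -3 to column 5 gives -24.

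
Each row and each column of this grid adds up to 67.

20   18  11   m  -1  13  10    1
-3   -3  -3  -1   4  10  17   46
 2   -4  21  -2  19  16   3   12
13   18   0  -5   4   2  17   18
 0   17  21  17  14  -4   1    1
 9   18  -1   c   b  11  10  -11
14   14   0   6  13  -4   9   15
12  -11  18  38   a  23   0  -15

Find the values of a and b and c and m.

a = 2, b = 12, c = 19, m = -5

The known cells in row 8 total 65, leaving 67 − 65 = 2 for the blank.
The known cells in column 5 total 55, leaving 67 − 55 = 12 for the blank.
The known cells in row 6 total 48, leaving 67 − 48 = 19 for the blank.
The known cells in row 1 total 72, leaving 67 − 72 = -5 for the blank.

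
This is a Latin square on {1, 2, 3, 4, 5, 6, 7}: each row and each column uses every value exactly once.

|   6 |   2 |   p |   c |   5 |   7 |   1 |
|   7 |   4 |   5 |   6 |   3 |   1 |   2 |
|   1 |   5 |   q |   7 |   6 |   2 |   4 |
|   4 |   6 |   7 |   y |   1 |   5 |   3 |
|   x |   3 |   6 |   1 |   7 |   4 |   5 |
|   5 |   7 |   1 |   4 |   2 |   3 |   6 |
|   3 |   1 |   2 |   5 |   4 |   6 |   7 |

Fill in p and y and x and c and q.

p = 4, y = 2, x = 2, c = 3, q = 3

At (row 5, col 1): row 5 already has {1, 3, 4, 5, 6, 7}, so the value is 2.
For row 4, column 4: row 4 already has {1, 3, 4, 5, 6, 7}; that leaves 2.
Cell (1,4): column 4 already has {1, 2, 4, 5, 6, 7} → 3.
Cell (1,3): row 1 already has {1, 2, 3, 5, 6, 7} → 4.
Cell (3,3): row 3 already has {1, 2, 4, 5, 6, 7} → 3.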